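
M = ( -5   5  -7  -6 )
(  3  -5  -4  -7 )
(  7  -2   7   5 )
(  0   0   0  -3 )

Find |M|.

Expand along row 4 (it has 3 zeros):
  + (-3) · M_44   where M_44 = det([-5 5 -7; 3 -5 -4; 7 -2 7]) = -233
det = (+1)·(-3)·(-233) = 699

699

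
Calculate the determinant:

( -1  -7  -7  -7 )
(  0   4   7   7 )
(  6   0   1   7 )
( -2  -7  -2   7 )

The determinant is -1176.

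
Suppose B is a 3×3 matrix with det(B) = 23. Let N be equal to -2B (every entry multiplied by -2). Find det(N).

-184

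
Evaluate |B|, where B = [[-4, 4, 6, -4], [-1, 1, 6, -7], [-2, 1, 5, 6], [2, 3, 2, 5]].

Expand along row 1:
  + (-4) · M_11   where M_11 = det([1 6 -7; 1 5 6; 3 2 5]) = 182
  − (4) · M_12   where M_12 = det([-1 6 -7; -2 5 6; 2 2 5]) = 217
  + (6) · M_13   where M_13 = det([-1 1 -7; -2 1 6; 2 3 5]) = 91
  − (-4) · M_14   where M_14 = det([-1 1 6; -2 1 5; 2 3 2]) = -21
det = (+1)·(-4)·(182) + (-1)·(4)·(217) + (+1)·(6)·(91) + (-1)·(-4)·(-21) = -1134

-1134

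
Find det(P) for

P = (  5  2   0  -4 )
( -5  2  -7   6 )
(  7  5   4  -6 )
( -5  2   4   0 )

-612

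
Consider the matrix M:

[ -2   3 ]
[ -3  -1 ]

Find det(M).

det(M) = (-2)·(-1) − 3·(-3) = 2 − (-9) = 11

The determinant is 11.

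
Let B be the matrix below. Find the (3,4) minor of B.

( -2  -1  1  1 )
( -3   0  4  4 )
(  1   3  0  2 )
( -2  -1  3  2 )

-6

Delete row 3 and column 4; the remaining 3×3 submatrix is [-2 -1 1; -3 0 4; -2 -1 3].
Its determinant is -6.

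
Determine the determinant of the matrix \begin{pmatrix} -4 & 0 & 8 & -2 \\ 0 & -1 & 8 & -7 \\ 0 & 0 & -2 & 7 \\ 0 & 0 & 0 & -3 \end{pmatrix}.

24

The matrix is upper triangular, so the determinant is the product of the diagonal entries:
det = (-4) · (-1) · (-2) · (-3) = 24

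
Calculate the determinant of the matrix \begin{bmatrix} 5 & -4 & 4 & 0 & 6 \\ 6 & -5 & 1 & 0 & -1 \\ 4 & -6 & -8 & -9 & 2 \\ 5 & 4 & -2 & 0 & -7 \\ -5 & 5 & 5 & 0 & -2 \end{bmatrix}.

The determinant is -21924.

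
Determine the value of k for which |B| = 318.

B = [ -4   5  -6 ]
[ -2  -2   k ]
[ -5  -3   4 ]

k = -6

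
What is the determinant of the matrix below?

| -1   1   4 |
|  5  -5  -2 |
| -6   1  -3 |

Expand along row 1:
  + (-1) · |-5 -2; 1 -3| = (-1)·(15 − (-2)) = -17
  − 1 · |5 -2; -6 -3| = −1·(-15 − 12) = 27
  + 4 · |5 -5; -6 1| = 4·(5 − 30) = -100
Sum: (-17) + (27) + (-100) = -90

-90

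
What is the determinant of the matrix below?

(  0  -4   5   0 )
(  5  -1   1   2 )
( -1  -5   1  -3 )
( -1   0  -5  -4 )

119

Expand along row 1 (it has 2 zeros):
  − (-4) · M_12   where M_12 = det([5 1 2; -1 1 -3; -1 -5 -4]) = -84
  + (5) · M_13   where M_13 = det([5 -1 2; -1 -5 -3; -1 0 -4]) = 91
det = (-1)·(-4)·(-84) + (+1)·(5)·(91) = 119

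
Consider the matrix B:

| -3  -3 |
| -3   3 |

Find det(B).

det(B) = -18

det(B) = (-3)·3 − (-3)·(-3) = -9 − 9 = -18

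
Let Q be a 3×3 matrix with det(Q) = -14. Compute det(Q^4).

38416

det(Q^4) = (det Q)^4 = (-14)^4 = 38416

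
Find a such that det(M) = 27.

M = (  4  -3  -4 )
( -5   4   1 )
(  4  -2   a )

Expanding along the column containing a, det(M) is linear in a: det(M) = (1)·a + (20).
Set (1)·a + (20) = 27  ⇒  (1)·a = 7  ⇒  a = 7.

a = 7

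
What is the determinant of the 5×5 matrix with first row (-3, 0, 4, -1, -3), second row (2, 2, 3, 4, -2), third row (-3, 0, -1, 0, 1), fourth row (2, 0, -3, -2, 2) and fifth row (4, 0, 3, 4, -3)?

Expand along column 2 (it has 4 zeros):
  + (2) · M_22   where M_22 = det([-3 4 -1 -3; -3 -1 0 1; 2 -3 -2 2; 4 3 4 -3]) = 31
det = (+1)·(2)·(31) = 62

The determinant is 62.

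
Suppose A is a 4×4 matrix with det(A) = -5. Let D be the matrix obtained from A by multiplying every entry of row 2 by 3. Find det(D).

|D| = -15

Scaling one row by 3 multiplies the determinant by 3.
det(D) = (3)·(-5) = -15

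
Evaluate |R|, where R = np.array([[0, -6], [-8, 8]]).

det(R) = 0·8 − (-6)·(-8) = 0 − 48 = -48

-48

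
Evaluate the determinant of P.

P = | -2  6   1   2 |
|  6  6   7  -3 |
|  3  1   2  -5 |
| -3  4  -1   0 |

det(P) = -11

Expand along row 4 (it has 1 zero):
  − (-3) · M_41   where M_41 = det([6 1 2; 6 7 -3; 1 2 -5]) = -137
  + (4) · M_42   where M_42 = det([-2 1 2; 6 7 -3; 3 2 -5]) = 61
  − (-1) · M_43   where M_43 = det([-2 6 2; 6 6 -3; 3 1 -5]) = 156
det = (-1)·(-3)·(-137) + (+1)·(4)·(61) + (-1)·(-1)·(156) = -11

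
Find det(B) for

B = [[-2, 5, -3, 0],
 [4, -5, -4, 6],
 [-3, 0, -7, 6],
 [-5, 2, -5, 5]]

Expand along row 1 (it has 1 zero):
  + (-2) · M_11   where M_11 = det([-5 -4 6; 0 -7 6; 2 -5 5]) = 61
  − (5) · M_12   where M_12 = det([4 -4 6; -3 -7 6; -5 -5 5]) = -80
  + (-3) · M_13   where M_13 = det([4 -5 6; -3 0 6; -5 2 5]) = -9
det = (+1)·(-2)·(61) + (-1)·(5)·(-80) + (+1)·(-3)·(-9) = 305

305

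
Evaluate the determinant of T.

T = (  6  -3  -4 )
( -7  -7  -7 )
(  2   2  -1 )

Expand along column 1:
  + 6 · |-7 -7; 2 -1| = 6·(7 − (-14)) = 126
  − (-7) · |-3 -4; 2 -1| = −(-7)·(3 − (-8)) = 77
  + 2 · |-3 -4; -7 -7| = 2·(21 − 28) = -14
Sum: (126) + (77) + (-14) = 189

189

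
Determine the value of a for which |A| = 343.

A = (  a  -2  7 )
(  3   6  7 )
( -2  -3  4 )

Expanding along the row containing a, det(A) is linear in a: det(A) = (45)·a + (73).
Set (45)·a + (73) = 343  ⇒  (45)·a = 270  ⇒  a = 6.

a = 6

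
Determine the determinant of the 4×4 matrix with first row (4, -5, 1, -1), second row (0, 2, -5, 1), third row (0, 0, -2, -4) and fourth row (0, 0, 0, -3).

The matrix is upper triangular, so the determinant is the product of the diagonal entries:
det = (4) · (2) · (-2) · (-3) = 48

The determinant is 48.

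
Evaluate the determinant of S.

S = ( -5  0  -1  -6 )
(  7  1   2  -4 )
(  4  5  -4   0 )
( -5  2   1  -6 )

1196

Expand along row 1 (it has 1 zero):
  + (-5) · M_11   where M_11 = det([1 2 -4; 5 -4 0; 2 1 -6]) = 32
  + (-1) · M_13   where M_13 = det([7 1 -4; 4 5 0; -5 2 -6]) = -318
  − (-6) · M_14   where M_14 = det([7 1 2; 4 5 -4; -5 2 1]) = 173
det = (+1)·(-5)·(32) + (+1)·(-1)·(-318) + (-1)·(-6)·(173) = 1196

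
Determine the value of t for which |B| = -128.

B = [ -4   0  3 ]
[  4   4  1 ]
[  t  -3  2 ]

Expanding along the column containing t, det(B) is linear in t: det(B) = (-12)·t + (-80).
Set (-12)·t + (-80) = -128  ⇒  (-12)·t = -48  ⇒  t = 4.

t = 4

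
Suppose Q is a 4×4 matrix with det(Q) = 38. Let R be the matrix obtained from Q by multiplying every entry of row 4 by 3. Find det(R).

Scaling one row by 3 multiplies the determinant by 3.
det(R) = (3)·(38) = 114

114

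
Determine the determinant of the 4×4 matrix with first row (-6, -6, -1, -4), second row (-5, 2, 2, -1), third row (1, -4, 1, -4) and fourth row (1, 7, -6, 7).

The determinant is 563.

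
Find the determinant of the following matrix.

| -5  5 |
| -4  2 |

det = (-5)·2 − 5·(-4) = -10 − (-20) = 10

10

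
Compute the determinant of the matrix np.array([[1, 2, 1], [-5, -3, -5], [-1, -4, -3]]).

Expand along column 1:
  + 1 · |-3 -5; -4 -3| = 1·(9 − 20) = -11
  − (-5) · |2 1; -4 -3| = −(-5)·(-6 − (-4)) = -10
  + (-1) · |2 1; -3 -5| = (-1)·(-10 − (-3)) = 7
Sum: (-11) + (-10) + (7) = -14

The determinant is -14.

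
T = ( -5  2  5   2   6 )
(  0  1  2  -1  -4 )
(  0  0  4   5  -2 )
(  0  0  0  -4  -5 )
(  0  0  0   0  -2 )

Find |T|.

-160

T is upper triangular, so det(T) is the product of the diagonal entries:
det = (-5) · (1) · (4) · (-4) · (-2) = -160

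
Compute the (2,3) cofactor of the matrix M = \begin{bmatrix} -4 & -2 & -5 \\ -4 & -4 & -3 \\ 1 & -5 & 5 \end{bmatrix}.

-22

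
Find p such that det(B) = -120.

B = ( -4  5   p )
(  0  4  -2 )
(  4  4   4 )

Expanding along the column containing p, det(B) is linear in p: det(B) = (-16)·p + (-136).
Set (-16)·p + (-136) = -120  ⇒  (-16)·p = 16  ⇒  p = -1.

p = -1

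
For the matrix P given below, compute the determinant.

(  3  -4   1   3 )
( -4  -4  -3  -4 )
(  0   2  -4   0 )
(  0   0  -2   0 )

det(P) = 0

Expand along row 4 (it has 3 zeros):
  − (-2) · M_43   where M_43 = det([3 -4 3; -4 -4 -4; 0 2 0]) = 0
det = (-1)·(-2)·(0) = 0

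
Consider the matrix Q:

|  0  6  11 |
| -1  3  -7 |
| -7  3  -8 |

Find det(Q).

444

Expand along row 1:
  − 6 · |-1 -7; -7 -8| = −6·(8 − 49) = 246
  + 11 · |-1 3; -7 3| = 11·(-3 − (-21)) = 198
Sum: (246) + (198) = 444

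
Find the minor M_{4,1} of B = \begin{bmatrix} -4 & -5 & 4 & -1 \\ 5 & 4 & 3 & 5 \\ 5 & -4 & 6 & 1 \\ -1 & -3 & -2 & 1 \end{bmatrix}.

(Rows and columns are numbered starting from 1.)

Delete row 4 and column 1; the remaining 3×3 submatrix is [-5 4 -1; 4 3 5; -4 6 1].
Its determinant is 3.

3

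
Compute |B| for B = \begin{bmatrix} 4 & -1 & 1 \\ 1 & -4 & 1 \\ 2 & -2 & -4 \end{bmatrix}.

Expand along column 1:
  + 4 · |-4 1; -2 -4| = 4·(16 − (-2)) = 72
  − 1 · |-1 1; -2 -4| = −1·(4 − (-2)) = -6
  + 2 · |-1 1; -4 1| = 2·(-1 − (-4)) = 6
Sum: (72) + (-6) + (6) = 72

|B| = 72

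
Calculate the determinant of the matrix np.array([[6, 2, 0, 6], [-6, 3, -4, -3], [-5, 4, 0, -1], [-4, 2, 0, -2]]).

-48

Expand along column 3 (it has 3 zeros):
  − (-4) · M_23   where M_23 = det([6 2 6; -5 4 -1; -4 2 -2]) = -12
det = (-1)·(-4)·(-12) = -48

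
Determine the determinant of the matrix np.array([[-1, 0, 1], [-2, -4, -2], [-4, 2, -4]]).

-40

Expand along column 2:
  + (-4) · |-1 1; -4 -4| = (-4)·(4 − (-4)) = -32
  − 2 · |-1 1; -2 -2| = −2·(2 − (-2)) = -8
Sum: (-32) + (-8) = -40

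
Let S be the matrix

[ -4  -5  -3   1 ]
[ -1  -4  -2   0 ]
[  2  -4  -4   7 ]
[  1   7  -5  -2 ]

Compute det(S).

Expand along row 2 (it has 1 zero):
  − (-1) · M_21   where M_21 = det([-5 -3 1; -4 -4 7; 7 -5 -2]) = -290
  + (-4) · M_22   where M_22 = det([-4 -3 1; 2 -4 7; 1 -5 -2]) = -211
  − (-2) · M_23   where M_23 = det([-4 -5 1; 2 -4 7; 1 7 -2]) = 127
det = (-1)·(-1)·(-290) + (+1)·(-4)·(-211) + (-1)·(-2)·(127) = 808

808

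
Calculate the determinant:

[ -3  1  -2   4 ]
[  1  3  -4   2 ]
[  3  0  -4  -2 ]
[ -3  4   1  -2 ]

Expand along row 3 (it has 1 zero):
  + (3) · M_31   where M_31 = det([1 -2 4; 3 -4 2; 4 1 -2]) = 54
  + (-4) · M_33   where M_33 = det([-3 1 4; 1 3 2; -3 4 -2]) = 90
  − (-2) · M_34   where M_34 = det([-3 1 -2; 1 3 -4; -3 4 1]) = -72
det = (+1)·(3)·(54) + (+1)·(-4)·(90) + (-1)·(-2)·(-72) = -342

-342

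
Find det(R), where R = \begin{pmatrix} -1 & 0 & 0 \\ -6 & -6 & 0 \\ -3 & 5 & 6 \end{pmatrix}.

R is lower triangular, so det(R) is the product of the diagonal entries:
det = (-1) · (-6) · (6) = 36

36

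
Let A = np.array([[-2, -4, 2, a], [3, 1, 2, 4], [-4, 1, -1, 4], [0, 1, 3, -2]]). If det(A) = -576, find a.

a = 5

Expanding along the column containing a, det(A) is linear in a: det(A) = (-16)·a + (-496).
Set (-16)·a + (-496) = -576  ⇒  (-16)·a = -80  ⇒  a = 5.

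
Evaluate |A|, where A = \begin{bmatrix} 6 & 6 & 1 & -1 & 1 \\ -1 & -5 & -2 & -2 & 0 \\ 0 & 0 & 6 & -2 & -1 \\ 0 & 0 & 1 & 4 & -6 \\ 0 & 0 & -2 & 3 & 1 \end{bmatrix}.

A is block upper-triangular with a 2×2 block and a 3×3 block on the diagonal, so its determinant equals the product of the determinants of the diagonal blocks.
det of the 2×2 block = -24
det of the 3×3 block = 99
det = (-24)·(99) = -2376

-2376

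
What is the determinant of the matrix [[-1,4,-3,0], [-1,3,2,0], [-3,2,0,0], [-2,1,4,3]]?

Expand along column 4 (it has 3 zeros):
  + (3) · M_44   where M_44 = det([-1 4 -3; -1 3 2; -3 2 0]) = -41
det = (+1)·(3)·(-41) = -123

The determinant is -123.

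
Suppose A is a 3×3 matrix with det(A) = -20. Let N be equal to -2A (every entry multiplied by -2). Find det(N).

det(N) = 160

For a 3×3 matrix, det(-2A) = (-2)^3·det(A) = -8·det(A).
det(N) = (-8)·(-20) = 160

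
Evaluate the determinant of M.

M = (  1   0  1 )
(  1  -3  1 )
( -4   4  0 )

det(M) = -12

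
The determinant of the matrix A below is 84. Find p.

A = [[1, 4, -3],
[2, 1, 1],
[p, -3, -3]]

Expanding along the row containing p, det(A) is linear in p: det(A) = (7)·p + (42).
Set (7)·p + (42) = 84  ⇒  (7)·p = 42  ⇒  p = 6.

6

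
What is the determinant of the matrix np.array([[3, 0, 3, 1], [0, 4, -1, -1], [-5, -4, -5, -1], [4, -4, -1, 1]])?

Expand along row 1 (it has 1 zero):
  + (3) · M_11   where M_11 = det([4 -1 -1; -4 -5 -1; -4 -1 1]) = -16
  + (3) · M_13   where M_13 = det([0 4 -1; -5 -4 -1; 4 -4 1]) = -32
  − (1) · M_14   where M_14 = det([0 4 -1; -5 -4 -5; 4 -4 -1]) = -136
det = (+1)·(3)·(-16) + (+1)·(3)·(-32) + (-1)·(1)·(-136) = -8

-8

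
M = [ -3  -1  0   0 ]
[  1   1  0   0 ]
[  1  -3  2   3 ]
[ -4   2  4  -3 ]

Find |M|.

M is block lower-triangular with a 2×2 block and a 2×2 block on the diagonal, so its determinant equals the product of the determinants of the diagonal blocks.
det of the 2×2 block = -2
det of the 2×2 block = -18
det = (-2)·(-18) = 36

det(M) = 36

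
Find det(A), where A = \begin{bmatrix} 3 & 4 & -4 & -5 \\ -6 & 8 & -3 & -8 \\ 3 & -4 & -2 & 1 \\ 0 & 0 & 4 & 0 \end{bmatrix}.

|A| = 576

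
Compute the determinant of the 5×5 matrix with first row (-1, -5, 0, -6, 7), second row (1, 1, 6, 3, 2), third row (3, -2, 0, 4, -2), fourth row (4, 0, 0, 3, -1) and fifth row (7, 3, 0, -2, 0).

-2250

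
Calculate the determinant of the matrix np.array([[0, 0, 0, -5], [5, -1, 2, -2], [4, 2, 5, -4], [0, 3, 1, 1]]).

-185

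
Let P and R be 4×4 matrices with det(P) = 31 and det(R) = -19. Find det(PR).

-589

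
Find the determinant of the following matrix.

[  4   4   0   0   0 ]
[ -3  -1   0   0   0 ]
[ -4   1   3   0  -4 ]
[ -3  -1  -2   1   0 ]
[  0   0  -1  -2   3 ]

The determinant is -88.

The matrix is block lower-triangular with a 2×2 block and a 3×3 block on the diagonal, so its determinant equals the product of the determinants of the diagonal blocks.
det of the 2×2 block = 8
det of the 3×3 block = -11
det = (8)·(-11) = -88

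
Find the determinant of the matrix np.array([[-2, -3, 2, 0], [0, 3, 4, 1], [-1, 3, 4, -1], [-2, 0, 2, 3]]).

96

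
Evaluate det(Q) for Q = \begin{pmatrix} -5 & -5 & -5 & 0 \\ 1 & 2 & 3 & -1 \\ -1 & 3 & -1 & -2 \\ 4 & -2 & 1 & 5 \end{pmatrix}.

The determinant is 50.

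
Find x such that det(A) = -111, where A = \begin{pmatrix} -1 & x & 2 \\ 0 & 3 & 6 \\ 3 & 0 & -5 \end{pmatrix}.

x = -6

Expanding along the row containing x, det(A) is linear in x: det(A) = (18)·x + (-3).
Set (18)·x + (-3) = -111  ⇒  (18)·x = -108  ⇒  x = -6.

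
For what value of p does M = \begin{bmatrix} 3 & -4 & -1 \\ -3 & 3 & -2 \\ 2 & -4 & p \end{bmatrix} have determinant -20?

Expanding along the column containing p, det(M) is linear in p: det(M) = (-3)·p + (-14).
Set (-3)·p + (-14) = -20  ⇒  (-3)·p = -6  ⇒  p = 2.

2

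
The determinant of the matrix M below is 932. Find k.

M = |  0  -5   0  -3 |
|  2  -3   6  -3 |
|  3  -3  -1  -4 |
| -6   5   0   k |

k = -2

Expanding along the row containing k, det(M) is linear in k: det(M) = (-100)·k + (732).
Set (-100)·k + (732) = 932  ⇒  (-100)·k = 200  ⇒  k = -2.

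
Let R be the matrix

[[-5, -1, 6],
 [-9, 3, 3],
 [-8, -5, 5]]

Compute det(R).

243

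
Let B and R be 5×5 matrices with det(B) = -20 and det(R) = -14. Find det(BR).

The determinant is 280.

det(BR) = det(B)·det(R) = (-20)·(-14) = 280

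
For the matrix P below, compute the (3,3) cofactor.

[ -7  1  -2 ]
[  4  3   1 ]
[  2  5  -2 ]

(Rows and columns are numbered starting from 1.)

The cofactor is -25.

Delete row 3 and column 3; the remaining 2×2 submatrix is [-7 1; 4 3].
Its determinant is (-7)·3 − 1·4 = -25.
The cofactor carries sign (−1)^(3+3) = +1, so C_{3,3} = +(-25) = -25.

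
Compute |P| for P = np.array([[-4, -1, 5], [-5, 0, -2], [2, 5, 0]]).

Expand along row 2:
  − (-5) · |-1 5; 5 0| = −(-5)·(0 − 25) = -125
  − (-2) · |-4 -1; 2 5| = −(-2)·(-20 − (-2)) = -36
Sum: (-125) + (-36) = -161

det(P) = -161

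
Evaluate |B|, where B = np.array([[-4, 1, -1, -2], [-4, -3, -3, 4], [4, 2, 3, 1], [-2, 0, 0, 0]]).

det(B) = -40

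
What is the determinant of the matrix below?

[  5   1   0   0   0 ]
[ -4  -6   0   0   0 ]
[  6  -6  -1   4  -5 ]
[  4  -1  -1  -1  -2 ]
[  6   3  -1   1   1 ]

-546

The matrix is block lower-triangular with a 2×2 block and a 3×3 block on the diagonal, so its determinant equals the product of the determinants of the diagonal blocks.
det of the 2×2 block = -26
det of the 3×3 block = 21
det = (-26)·(21) = -546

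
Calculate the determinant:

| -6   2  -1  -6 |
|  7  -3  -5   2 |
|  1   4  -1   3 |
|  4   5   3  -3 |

Expand along row 1:
  + (-6) · M_11   where M_11 = det([-3 -5 2; 4 -1 3; 5 3 -3]) = -83
  − (2) · M_12   where M_12 = det([7 -5 2; 1 -1 3; 4 3 -3]) = -103
  + (-1) · M_13   where M_13 = det([7 -3 2; 1 4 3; 4 5 -3]) = -256
  − (-6) · M_14   where M_14 = det([7 -3 -5; 1 4 -1; 4 5 3]) = 195
det = (+1)·(-6)·(-83) + (-1)·(2)·(-103) + (+1)·(-1)·(-256) + (-1)·(-6)·(195) = 2130

The determinant is 2130.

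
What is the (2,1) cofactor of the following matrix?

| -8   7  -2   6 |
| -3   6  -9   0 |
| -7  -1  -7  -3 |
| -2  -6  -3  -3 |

Delete row 2 and column 1; the remaining 3×3 submatrix is [7 -2 6; -1 -7 -3; -6 -3 -3].
Its determinant is -180.
The cofactor carries sign (−1)^(2+1) = −1, so C_{2,1} = −(-180) = 180.

The cofactor is 180.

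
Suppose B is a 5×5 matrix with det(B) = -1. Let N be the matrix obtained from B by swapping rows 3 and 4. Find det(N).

1

Swapping two rows multiplies the determinant by −1.
det(N) = (-1)·(-1) = 1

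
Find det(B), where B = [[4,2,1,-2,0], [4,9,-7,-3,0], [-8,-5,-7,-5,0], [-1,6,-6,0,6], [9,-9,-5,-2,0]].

Expand along column 5 (it has 4 zeros):
  − (6) · M_45   where M_45 = det([4 2 1 -2; 4 9 -7 -3; -8 -5 -7 -5; 9 -9 -5 -2]) = -5904
det = (-1)·(6)·(-5904) = 35424

35424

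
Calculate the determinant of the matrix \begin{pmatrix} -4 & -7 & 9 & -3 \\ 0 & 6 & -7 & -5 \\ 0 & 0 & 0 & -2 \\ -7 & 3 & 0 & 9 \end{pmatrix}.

-98

Expand along row 3 (it has 3 zeros):
  − (-2) · M_34   where M_34 = det([-4 -7 9; 0 6 -7; -7 3 0]) = -49
det = (-1)·(-2)·(-49) = -98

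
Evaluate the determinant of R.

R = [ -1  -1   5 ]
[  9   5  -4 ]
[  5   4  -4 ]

Expand along row 1:
  + (-1) · |5 -4; 4 -4| = (-1)·(-20 − (-16)) = 4
  − (-1) · |9 -4; 5 -4| = −(-1)·(-36 − (-20)) = -16
  + 5 · |9 5; 5 4| = 5·(36 − 25) = 55
Sum: (4) + (-16) + (55) = 43

The determinant is 43.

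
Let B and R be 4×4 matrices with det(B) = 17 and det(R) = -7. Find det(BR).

det(BR) = det(B)·det(R) = (17)·(-7) = -119

det(BR) = -119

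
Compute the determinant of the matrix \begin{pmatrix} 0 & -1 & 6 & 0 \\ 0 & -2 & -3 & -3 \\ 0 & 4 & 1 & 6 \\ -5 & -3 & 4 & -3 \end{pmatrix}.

75

Expand along column 1 (it has 3 zeros):
  − (-5) · M_41   where M_41 = det([-1 6 0; -2 -3 -3; 4 1 6]) = 15
det = (-1)·(-5)·(15) = 75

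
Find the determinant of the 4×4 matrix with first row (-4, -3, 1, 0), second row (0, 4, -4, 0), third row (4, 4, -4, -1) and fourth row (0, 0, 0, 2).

The determinant is 64.

Expand along row 4 (it has 3 zeros):
  + (2) · M_44   where M_44 = det([-4 -3 1; 0 4 -4; 4 4 -4]) = 32
det = (+1)·(2)·(32) = 64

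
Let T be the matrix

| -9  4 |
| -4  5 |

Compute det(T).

det(T) = -29

det(T) = (-9)·5 − 4·(-4) = -45 − (-16) = -29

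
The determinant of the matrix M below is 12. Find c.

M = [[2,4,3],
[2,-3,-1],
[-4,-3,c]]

c = -4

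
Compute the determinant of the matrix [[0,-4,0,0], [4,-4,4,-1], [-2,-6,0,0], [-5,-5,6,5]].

208

Expand along row 1 (it has 3 zeros):
  − (-4) · M_12   where M_12 = det([4 4 -1; -2 0 0; -5 6 5]) = 52
det = (-1)·(-4)·(52) = 208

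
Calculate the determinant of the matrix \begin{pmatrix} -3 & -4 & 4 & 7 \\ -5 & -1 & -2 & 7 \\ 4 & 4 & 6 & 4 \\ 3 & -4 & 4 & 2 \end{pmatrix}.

-1262

Expand along row 1:
  + (-3) · M_11   where M_11 = det([-1 -2 7; 4 6 4; -4 4 2]) = 332
  − (-4) · M_12   where M_12 = det([-5 -2 7; 4 6 4; 3 4 2]) = -2
  + (4) · M_13   where M_13 = det([-5 -1 7; 4 4 4; 3 -4 2]) = -320
  − (7) · M_14   where M_14 = det([-5 -1 -2; 4 4 6; 3 -4 4]) = -146
det = (+1)·(-3)·(332) + (-1)·(-4)·(-2) + (+1)·(4)·(-320) + (-1)·(7)·(-146) = -1262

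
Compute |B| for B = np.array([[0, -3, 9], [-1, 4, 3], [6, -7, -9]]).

-180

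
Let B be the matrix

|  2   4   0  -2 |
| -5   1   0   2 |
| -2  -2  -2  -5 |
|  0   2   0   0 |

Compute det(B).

Expand along row 4 (it has 3 zeros):
  + (2) · M_42   where M_42 = det([2 0 -2; -5 0 2; -2 -2 -5]) = -12
det = (+1)·(2)·(-12) = -24

-24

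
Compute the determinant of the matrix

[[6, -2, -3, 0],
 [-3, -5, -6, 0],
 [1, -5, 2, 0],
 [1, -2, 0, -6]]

Expand along column 4 (it has 3 zeros):
  + (-6) · M_44   where M_44 = det([6 -2 -3; -3 -5 -6; 1 -5 2]) = -300
det = (+1)·(-6)·(-300) = 1800

The determinant is 1800.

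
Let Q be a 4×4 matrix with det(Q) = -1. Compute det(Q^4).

1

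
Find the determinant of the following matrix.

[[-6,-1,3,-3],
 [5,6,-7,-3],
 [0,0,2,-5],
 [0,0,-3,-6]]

837

The matrix is block upper-triangular with a 2×2 block and a 2×2 block on the diagonal, so its determinant equals the product of the determinants of the diagonal blocks.
det of the 2×2 block = -31
det of the 2×2 block = -27
det = (-31)·(-27) = 837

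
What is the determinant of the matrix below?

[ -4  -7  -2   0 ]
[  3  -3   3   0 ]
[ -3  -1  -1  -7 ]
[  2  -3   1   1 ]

Expand along column 4 (it has 2 zeros):
  − (-7) · M_34   where M_34 = det([-4 -7 -2; 3 -3 3; 2 -3 1]) = -39
  + (1) · M_44   where M_44 = det([-4 -7 -2; 3 -3 3; -3 -1 -1]) = 42
det = (-1)·(-7)·(-39) + (+1)·(1)·(42) = -231

-231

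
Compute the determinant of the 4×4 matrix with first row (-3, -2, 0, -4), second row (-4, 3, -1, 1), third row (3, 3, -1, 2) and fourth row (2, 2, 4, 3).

Expand along row 1 (it has 1 zero):
  + (-3) · M_11   where M_11 = det([3 -1 1; 3 -1 2; 2 4 3]) = -14
  − (-2) · M_12   where M_12 = det([-4 -1 1; 3 -1 2; 2 4 3]) = 63
  − (-4) · M_14   where M_14 = det([-4 3 -1; 3 3 -1; 2 2 4]) = -98
det = (+1)·(-3)·(-14) + (-1)·(-2)·(63) + (-1)·(-4)·(-98) = -224

-224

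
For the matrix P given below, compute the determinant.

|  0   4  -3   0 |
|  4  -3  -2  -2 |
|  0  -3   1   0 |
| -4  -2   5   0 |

Expand along column 4 (it has 3 zeros):
  + (-2) · M_24   where M_24 = det([0 4 -3; 0 -3 1; -4 -2 5]) = 20
det = (+1)·(-2)·(20) = -40

-40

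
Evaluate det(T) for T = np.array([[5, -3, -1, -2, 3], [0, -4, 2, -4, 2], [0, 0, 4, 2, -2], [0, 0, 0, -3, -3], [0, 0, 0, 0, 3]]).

T is upper triangular, so det(T) is the product of the diagonal entries:
det = (5) · (-4) · (4) · (-3) · (3) = 720

720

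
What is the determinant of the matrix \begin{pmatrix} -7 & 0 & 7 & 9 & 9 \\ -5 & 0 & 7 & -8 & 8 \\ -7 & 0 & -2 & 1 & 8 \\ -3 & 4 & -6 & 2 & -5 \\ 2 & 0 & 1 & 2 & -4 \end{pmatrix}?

The determinant is -6548.

Expand along column 2 (it has 4 zeros):
  + (4) · M_42   where M_42 = det([-7 7 9 9; -5 7 -8 8; -7 -2 1 8; 2 1 2 -4]) = -1637
det = (+1)·(4)·(-1637) = -6548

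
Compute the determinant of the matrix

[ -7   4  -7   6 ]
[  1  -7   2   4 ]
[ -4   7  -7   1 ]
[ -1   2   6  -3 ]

Expand along row 1:
  + (-7) · M_11   where M_11 = det([-7 2 4; 7 -7 1; 2 6 -3]) = 165
  − (4) · M_12   where M_12 = det([1 2 4; -4 -7 1; -1 6 -3]) = -135
  + (-7) · M_13   where M_13 = det([1 -7 4; -4 7 1; -1 2 -3]) = 64
  − (6) · M_14   where M_14 = det([1 -7 2; -4 7 -7; -1 2 6]) = -163
det = (+1)·(-7)·(165) + (-1)·(4)·(-135) + (+1)·(-7)·(64) + (-1)·(6)·(-163) = -85

-85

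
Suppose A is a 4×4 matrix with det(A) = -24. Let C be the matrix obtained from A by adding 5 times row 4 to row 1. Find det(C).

|C| = -24

Adding a multiple of one row to another leaves the determinant unchanged.
det(C) = (1)·(-24) = -24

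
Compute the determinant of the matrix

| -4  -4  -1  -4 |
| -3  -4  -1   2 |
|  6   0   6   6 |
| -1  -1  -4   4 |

-330

Expand along row 3 (it has 1 zero):
  + (6) · M_31   where M_31 = det([-4 -1 -4; -4 -1 2; -1 -4 4]) = -90
  + (6) · M_33   where M_33 = det([-4 -4 -4; -3 -4 2; -1 -1 4]) = 20
  − (6) · M_34   where M_34 = det([-4 -4 -1; -3 -4 -1; -1 -1 -4]) = -15
det = (+1)·(6)·(-90) + (+1)·(6)·(20) + (-1)·(6)·(-15) = -330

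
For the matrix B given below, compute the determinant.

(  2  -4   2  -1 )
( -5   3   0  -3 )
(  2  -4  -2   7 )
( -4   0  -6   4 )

Expand along row 2 (it has 1 zero):
  − (-5) · M_21   where M_21 = det([-4 2 -1; -4 -2 7; 0 -6 4]) = -128
  + (3) · M_22   where M_22 = det([2 2 -1; 2 -2 7; -4 -6 4]) = 16
  + (-3) · M_24   where M_24 = det([2 -4 2; 2 -4 -2; -4 0 -6]) = -64
det = (-1)·(-5)·(-128) + (+1)·(3)·(16) + (+1)·(-3)·(-64) = -400

-400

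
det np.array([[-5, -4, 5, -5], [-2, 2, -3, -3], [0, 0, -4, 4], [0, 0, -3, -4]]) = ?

The matrix is block upper-triangular with a 2×2 block and a 2×2 block on the diagonal, so its determinant equals the product of the determinants of the diagonal blocks.
det of the 2×2 block = -18
det of the 2×2 block = 28
det = (-18)·(28) = -504

The determinant is -504.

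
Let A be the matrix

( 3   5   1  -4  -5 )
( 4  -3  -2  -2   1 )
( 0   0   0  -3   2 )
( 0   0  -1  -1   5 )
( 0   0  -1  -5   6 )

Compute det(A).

-145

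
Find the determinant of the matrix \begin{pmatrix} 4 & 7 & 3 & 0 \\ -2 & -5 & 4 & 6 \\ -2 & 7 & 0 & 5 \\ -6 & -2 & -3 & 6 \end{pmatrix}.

Expand along row 1 (it has 1 zero):
  + (4) · M_11   where M_11 = det([-5 4 6; 7 0 5; -2 -3 6]) = -409
  − (7) · M_12   where M_12 = det([-2 4 6; -2 0 5; -6 -3 6]) = -66
  + (3) · M_13   where M_13 = det([-2 -5 6; -2 7 5; -6 -2 6]) = 262
det = (+1)·(4)·(-409) + (-1)·(7)·(-66) + (+1)·(3)·(262) = -388

-388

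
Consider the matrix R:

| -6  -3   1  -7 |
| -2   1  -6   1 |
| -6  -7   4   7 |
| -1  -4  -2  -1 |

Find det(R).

Expand along row 1:
  + (-6) · M_11   where M_11 = det([1 -6 1; -7 4 7; -4 -2 -1]) = 250
  − (-3) · M_12   where M_12 = det([-2 -6 1; -6 4 7; -1 -2 -1]) = 74
  + (1) · M_13   where M_13 = det([-2 1 1; -6 -7 7; -1 -4 -1]) = -66
  − (-7) · M_14   where M_14 = det([-2 1 -6; -6 -7 4; -1 -4 -2]) = -178
det = (+1)·(-6)·(250) + (-1)·(-3)·(74) + (+1)·(1)·(-66) + (-1)·(-7)·(-178) = -2590

|R| = -2590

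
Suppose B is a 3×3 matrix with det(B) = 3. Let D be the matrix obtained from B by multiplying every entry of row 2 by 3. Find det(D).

Scaling one row by 3 multiplies the determinant by 3.
det(D) = (3)·(3) = 9

9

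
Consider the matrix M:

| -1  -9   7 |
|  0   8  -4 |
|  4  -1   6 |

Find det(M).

Expand along row 2:
  + 8 · |-1 7; 4 6| = 8·(-6 − 28) = -272
  − (-4) · |-1 -9; 4 -1| = −(-4)·(1 − (-36)) = 148
Sum: (-272) + (148) = -124

det(M) = -124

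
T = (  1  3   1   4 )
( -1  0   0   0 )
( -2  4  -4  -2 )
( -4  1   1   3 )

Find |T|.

Expand along row 2 (it has 3 zeros):
  − (-1) · M_21   where M_21 = det([3 1 4; 4 -4 -2; 1 1 3]) = -12
det = (-1)·(-1)·(-12) = -12

-12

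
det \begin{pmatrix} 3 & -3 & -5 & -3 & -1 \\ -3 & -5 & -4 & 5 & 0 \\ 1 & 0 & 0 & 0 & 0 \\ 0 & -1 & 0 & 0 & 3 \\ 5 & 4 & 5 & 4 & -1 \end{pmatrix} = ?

Expand along row 3 (it has 4 zeros):
  + (1) · M_31   where M_31 = det([-3 -5 -3 -1; -5 -4 5 0; -1 0 0 3; 4 5 4 -1]) = 72
det = (+1)·(1)·(72) = 72

72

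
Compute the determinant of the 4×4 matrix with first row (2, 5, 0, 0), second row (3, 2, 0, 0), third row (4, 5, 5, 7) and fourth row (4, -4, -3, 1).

The matrix is block lower-triangular with a 2×2 block and a 2×2 block on the diagonal, so its determinant equals the product of the determinants of the diagonal blocks.
det of the 2×2 block = -11
det of the 2×2 block = 26
det = (-11)·(26) = -286

The determinant is -286.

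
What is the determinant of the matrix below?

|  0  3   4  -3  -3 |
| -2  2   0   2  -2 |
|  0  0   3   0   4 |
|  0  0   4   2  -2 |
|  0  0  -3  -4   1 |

The matrix is block upper-triangular with a 2×2 block and a 3×3 block on the diagonal, so its determinant equals the product of the determinants of the diagonal blocks.
det of the 2×2 block = 6
det of the 3×3 block = -58
det = (6)·(-58) = -348

-348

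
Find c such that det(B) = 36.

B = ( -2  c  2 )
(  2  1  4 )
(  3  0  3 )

8

Expanding along the column containing c, det(B) is linear in c: det(B) = (6)·c + (-12).
Set (6)·c + (-12) = 36  ⇒  (6)·c = 48  ⇒  c = 8.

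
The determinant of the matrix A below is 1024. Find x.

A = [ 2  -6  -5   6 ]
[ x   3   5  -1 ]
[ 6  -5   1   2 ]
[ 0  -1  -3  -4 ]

Expanding along the column containing x, det(A) is linear in x: det(A) = (-194)·x + (54).
Set (-194)·x + (54) = 1024  ⇒  (-194)·x = 970  ⇒  x = -5.

x = -5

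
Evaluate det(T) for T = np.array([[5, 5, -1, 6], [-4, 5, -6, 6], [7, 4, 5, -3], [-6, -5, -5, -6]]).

-1911

Expand along row 1:
  + (5) · M_11   where M_11 = det([5 -6 6; 4 5 -3; -5 -5 -6]) = -429
  − (5) · M_12   where M_12 = det([-4 -6 6; 7 5 -3; -6 -5 -6]) = -210
  + (-1) · M_13   where M_13 = det([-4 5 6; 7 4 -3; -6 -5 -6]) = 390
  − (6) · M_14   where M_14 = det([-4 5 -6; 7 4 5; -6 -5 -5]) = 71
det = (+1)·(5)·(-429) + (-1)·(5)·(-210) + (+1)·(-1)·(390) + (-1)·(6)·(71) = -1911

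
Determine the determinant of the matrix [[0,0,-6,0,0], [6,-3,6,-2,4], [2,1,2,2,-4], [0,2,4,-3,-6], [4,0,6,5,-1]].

504

Expand along row 1 (it has 4 zeros):
  + (-6) · M_13   where M_13 = det([6 -3 -2 4; 2 1 2 -4; 0 2 -3 -6; 4 0 5 -1]) = -84
det = (+1)·(-6)·(-84) = 504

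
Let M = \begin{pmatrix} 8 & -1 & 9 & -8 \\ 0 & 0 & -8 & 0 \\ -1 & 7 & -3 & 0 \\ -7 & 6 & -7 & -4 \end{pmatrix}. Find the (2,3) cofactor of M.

The cofactor is 564.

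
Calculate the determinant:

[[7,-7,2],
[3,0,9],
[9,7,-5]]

The determinant is -1071.

Expand along row 2:
  − 3 · |-7 2; 7 -5| = −3·(35 − 14) = -63
  − 9 · |7 -7; 9 7| = −9·(49 − (-63)) = -1008
Sum: (-63) + (-1008) = -1071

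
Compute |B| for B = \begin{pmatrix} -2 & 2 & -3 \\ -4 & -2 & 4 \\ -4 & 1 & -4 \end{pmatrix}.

Expand along column 1:
  + (-2) · |-2 4; 1 -4| = (-2)·(8 − 4) = -8
  − (-4) · |2 -3; 1 -4| = −(-4)·(-8 − (-3)) = -20
  + (-4) · |2 -3; -2 4| = (-4)·(8 − 6) = -8
Sum: (-8) + (-20) + (-8) = -36

-36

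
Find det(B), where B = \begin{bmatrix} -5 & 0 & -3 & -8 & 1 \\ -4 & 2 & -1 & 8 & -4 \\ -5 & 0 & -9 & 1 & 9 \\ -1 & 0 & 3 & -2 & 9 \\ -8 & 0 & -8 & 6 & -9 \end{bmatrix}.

-15884

Expand along column 2 (it has 4 zeros):
  + (2) · M_22   where M_22 = det([-5 -3 -8 1; -5 -9 1 9; -1 3 -2 9; -8 -8 6 -9]) = -7942
det = (+1)·(2)·(-7942) = -15884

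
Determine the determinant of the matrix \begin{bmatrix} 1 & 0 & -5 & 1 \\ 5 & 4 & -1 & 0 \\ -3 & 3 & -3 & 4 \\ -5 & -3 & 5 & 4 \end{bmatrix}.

The determinant is -670.

Expand along row 1 (it has 1 zero):
  + (1) · M_11   where M_11 = det([4 -1 0; 3 -3 4; -3 5 4]) = -104
  + (-5) · M_13   where M_13 = det([5 4 0; -3 3 4; -5 -3 4]) = 88
  − (1) · M_14   where M_14 = det([5 4 -1; -3 3 -3; -5 -3 5]) = 126
det = (+1)·(1)·(-104) + (+1)·(-5)·(88) + (-1)·(1)·(126) = -670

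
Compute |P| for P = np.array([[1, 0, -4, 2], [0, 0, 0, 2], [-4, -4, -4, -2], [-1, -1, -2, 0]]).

Expand along row 2 (it has 3 zeros):
  + (2) · M_24   where M_24 = det([1 0 -4; -4 -4 -4; -1 -1 -2]) = 4
det = (+1)·(2)·(4) = 8

det(P) = 8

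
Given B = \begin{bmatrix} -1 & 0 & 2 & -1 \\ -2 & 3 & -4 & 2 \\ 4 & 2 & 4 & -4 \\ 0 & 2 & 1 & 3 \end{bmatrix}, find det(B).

Expand along row 1 (it has 1 zero):
  + (-1) · M_11   where M_11 = det([3 -4 2; 2 4 -4; 2 1 3]) = 92
  + (2) · M_13   where M_13 = det([-2 3 2; 4 2 -4; 0 2 3]) = -48
  − (-1) · M_14   where M_14 = det([-2 3 -4; 4 2 4; 0 2 1]) = -32
det = (+1)·(-1)·(92) + (+1)·(2)·(-48) + (-1)·(-1)·(-32) = -220

-220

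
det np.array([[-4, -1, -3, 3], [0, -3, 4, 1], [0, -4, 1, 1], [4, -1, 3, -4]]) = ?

Expand along column 1 (it has 2 zeros):
  + (-4) · M_11   where M_11 = det([-3 4 1; -4 1 1; -1 3 -4]) = -58
  − (4) · M_41   where M_41 = det([-1 -3 3; -3 4 1; -4 1 1]) = 39
det = (+1)·(-4)·(-58) + (-1)·(4)·(39) = 76

76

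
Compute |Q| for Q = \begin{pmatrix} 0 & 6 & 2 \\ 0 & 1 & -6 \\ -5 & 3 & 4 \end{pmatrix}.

|Q| = 190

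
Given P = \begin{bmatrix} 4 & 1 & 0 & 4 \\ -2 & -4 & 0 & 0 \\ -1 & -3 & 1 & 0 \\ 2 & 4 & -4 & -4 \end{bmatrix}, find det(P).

Expand along row 2 (it has 2 zeros):
  − (-2) · M_21   where M_21 = det([1 0 4; -3 1 0; 4 -4 -4]) = 28
  + (-4) · M_22   where M_22 = det([4 0 4; -1 1 0; 2 -4 -4]) = -8
det = (-1)·(-2)·(28) + (+1)·(-4)·(-8) = 88

88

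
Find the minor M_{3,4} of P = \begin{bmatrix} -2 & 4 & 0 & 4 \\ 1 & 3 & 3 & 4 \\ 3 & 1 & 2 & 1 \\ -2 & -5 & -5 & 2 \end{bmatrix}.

The minor is -4.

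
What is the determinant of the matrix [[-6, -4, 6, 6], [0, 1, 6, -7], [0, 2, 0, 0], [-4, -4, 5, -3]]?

Expand along row 3 (it has 3 zeros):
  − (2) · M_32   where M_32 = det([-6 6 6; 0 6 -7; -4 5 -3]) = 210
det = (-1)·(2)·(210) = -420

-420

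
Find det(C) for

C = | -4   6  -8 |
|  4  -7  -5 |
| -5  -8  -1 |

The determinant is 842.

Expand along row 1:
  + (-4) · |-7 -5; -8 -1| = (-4)·(7 − 40) = 132
  − 6 · |4 -5; -5 -1| = −6·(-4 − 25) = 174
  + (-8) · |4 -7; -5 -8| = (-8)·(-32 − 35) = 536
Sum: (132) + (174) + (536) = 842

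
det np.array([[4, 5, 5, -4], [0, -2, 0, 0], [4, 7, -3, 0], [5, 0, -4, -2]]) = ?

-136

Expand along row 2 (it has 3 zeros):
  + (-2) · M_22   where M_22 = det([4 5 -4; 4 -3 0; 5 -4 -2]) = 68
det = (+1)·(-2)·(68) = -136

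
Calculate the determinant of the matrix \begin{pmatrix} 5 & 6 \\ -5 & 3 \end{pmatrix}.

45

det = 5·3 − 6·(-5) = 15 − (-30) = 45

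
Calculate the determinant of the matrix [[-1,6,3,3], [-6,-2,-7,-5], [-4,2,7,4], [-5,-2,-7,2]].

2484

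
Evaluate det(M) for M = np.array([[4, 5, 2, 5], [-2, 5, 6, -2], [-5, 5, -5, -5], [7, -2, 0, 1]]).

2645

Expand along row 4 (it has 1 zero):
  − (7) · M_41   where M_41 = det([5 2 5; 5 6 -2; 5 -5 -5]) = -445
  + (-2) · M_42   where M_42 = det([4 2 5; -2 6 -2; -5 -5 -5]) = 40
  + (1) · M_44   where M_44 = det([4 5 2; -2 5 6; -5 5 -5]) = -390
det = (-1)·(7)·(-445) + (+1)·(-2)·(40) + (+1)·(1)·(-390) = 2645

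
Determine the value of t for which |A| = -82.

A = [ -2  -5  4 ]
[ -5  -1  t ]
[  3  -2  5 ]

t = 1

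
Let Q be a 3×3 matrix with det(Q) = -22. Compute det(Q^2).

484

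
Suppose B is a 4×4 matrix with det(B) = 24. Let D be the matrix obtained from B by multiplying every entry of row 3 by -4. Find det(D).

|D| = -96

Scaling one row by -4 multiplies the determinant by -4.
det(D) = (-4)·(24) = -96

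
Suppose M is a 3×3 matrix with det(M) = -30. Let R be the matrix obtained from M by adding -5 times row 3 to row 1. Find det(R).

det(R) = -30

Adding a multiple of one row to another leaves the determinant unchanged.
det(R) = (1)·(-30) = -30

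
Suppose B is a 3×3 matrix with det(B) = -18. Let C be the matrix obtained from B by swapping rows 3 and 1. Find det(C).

18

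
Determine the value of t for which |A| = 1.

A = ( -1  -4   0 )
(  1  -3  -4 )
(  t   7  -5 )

4

Expanding along the column containing t, det(A) is linear in t: det(A) = (16)·t + (-63).
Set (16)·t + (-63) = 1  ⇒  (16)·t = 64  ⇒  t = 4.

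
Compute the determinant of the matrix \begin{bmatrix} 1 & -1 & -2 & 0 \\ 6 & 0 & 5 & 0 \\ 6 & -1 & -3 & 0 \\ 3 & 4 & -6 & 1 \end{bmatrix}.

-31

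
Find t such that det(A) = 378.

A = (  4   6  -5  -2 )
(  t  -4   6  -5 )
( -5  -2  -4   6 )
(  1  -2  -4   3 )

Expanding along the row containing t, det(A) is linear in t: det(A) = (-102)·t + (684).
Set (-102)·t + (684) = 378  ⇒  (-102)·t = -306  ⇒  t = 3.

3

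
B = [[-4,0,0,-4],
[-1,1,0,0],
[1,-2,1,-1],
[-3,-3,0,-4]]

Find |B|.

Expand along column 3 (it has 3 zeros):
  + (1) · M_33   where M_33 = det([-4 0 -4; -1 1 0; -3 -3 -4]) = -8
det = (+1)·(1)·(-8) = -8

-8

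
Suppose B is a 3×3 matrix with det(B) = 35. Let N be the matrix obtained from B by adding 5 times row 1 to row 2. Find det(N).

det(N) = 35

Adding a multiple of one row to another leaves the determinant unchanged.
det(N) = (1)·(35) = 35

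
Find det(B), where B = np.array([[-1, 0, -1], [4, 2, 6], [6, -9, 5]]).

|B| = -16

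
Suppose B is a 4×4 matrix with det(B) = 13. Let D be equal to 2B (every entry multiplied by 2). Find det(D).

|D| = 208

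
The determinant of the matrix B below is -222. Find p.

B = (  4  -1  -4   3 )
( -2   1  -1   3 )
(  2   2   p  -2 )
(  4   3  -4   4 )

Expanding along the row containing p, det(B) is linear in p: det(B) = (-70)·p + (58).
Set (-70)·p + (58) = -222  ⇒  (-70)·p = -280  ⇒  p = 4.

4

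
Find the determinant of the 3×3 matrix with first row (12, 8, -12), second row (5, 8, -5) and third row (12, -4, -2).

Expand along column 1:
  + 12 · |8 -5; -4 -2| = 12·(-16 − 20) = -432
  − 5 · |8 -12; -4 -2| = −5·(-16 − 48) = 320
  + 12 · |8 -12; 8 -5| = 12·(-40 − (-96)) = 672
Sum: (-432) + (320) + (672) = 560

560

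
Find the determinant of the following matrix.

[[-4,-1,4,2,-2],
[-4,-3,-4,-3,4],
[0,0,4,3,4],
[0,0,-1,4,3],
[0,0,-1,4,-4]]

-1064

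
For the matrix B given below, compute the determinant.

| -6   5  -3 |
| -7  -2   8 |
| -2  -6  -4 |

det(B) = -670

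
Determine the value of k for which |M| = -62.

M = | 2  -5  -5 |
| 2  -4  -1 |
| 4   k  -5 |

Expanding along the row containing k, det(M) is linear in k: det(M) = (-8)·k + (-70).
Set (-8)·k + (-70) = -62  ⇒  (-8)·k = 8  ⇒  k = -1.

-1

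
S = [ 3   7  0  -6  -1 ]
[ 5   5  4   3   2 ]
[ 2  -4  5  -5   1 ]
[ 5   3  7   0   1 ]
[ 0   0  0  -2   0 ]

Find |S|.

|S| = -240

Expand along row 5 (it has 4 zeros):
  − (-2) · M_54   where M_54 = det([3 7 0 -1; 5 5 4 2; 2 -4 5 1; 5 3 7 1]) = -120
det = (-1)·(-2)·(-120) = -240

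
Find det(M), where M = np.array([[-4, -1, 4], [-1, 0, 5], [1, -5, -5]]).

Expand along column 2:
  − (-1) · |-1 5; 1 -5| = −(-1)·(5 − 5) = 0
  − (-5) · |-4 4; -1 5| = −(-5)·(-20 − (-4)) = -80
Sum: (0) + (-80) = -80

det(M) = -80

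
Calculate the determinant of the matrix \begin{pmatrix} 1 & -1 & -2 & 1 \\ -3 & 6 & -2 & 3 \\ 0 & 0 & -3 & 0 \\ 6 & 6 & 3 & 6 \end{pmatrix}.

216

Expand along row 3 (it has 3 zeros):
  + (-3) · M_33   where M_33 = det([1 -1 1; -3 6 3; 6 6 6]) = -72
det = (+1)·(-3)·(-72) = 216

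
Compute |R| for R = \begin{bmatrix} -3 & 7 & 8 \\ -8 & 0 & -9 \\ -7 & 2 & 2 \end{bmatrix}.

The determinant is 371.

Expand along column 2:
  − 7 · |-8 -9; -7 2| = −7·(-16 − 63) = 553
  − 2 · |-3 8; -8 -9| = −2·(27 − (-64)) = -182
Sum: (553) + (-182) = 371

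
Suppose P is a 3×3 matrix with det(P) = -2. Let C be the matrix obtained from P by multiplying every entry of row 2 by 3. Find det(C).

Scaling one row by 3 multiplies the determinant by 3.
det(C) = (3)·(-2) = -6

-6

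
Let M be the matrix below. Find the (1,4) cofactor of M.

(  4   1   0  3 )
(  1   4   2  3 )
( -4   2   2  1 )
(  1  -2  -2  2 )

The cofactor is 12.

Delete row 1 and column 4; the remaining 3×3 submatrix is [1 4 2; -4 2 2; 1 -2 -2].
Its determinant is -12.
The cofactor carries sign (−1)^(1+4) = −1, so C_{1,4} = −(-12) = 12.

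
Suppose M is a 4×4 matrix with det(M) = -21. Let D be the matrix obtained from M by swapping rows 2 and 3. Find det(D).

The determinant is 21.

Swapping two rows multiplies the determinant by −1.
det(D) = (-1)·(-21) = 21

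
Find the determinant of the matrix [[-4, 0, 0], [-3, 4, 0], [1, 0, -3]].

48

The matrix is lower triangular, so the determinant is the product of the diagonal entries:
det = (-4) · (4) · (-3) = 48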